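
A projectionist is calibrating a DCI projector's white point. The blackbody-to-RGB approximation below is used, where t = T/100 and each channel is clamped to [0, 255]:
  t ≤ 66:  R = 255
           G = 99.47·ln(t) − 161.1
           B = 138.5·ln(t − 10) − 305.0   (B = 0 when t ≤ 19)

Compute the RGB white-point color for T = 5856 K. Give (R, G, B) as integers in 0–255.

(255, 244, 233)

t = 5856/100 = 58.56; the t ≤ 66 branch applies.
R = 255 by definition for t ≤ 66.
G = 99.47·ln 58.56 − 161.1 = 99.47·4.0701 − 161.1 = 243.748.
B = 138.5·ln(58.56 − 10) − 305.0 = 138.5·ln 48.56 − 305.0 = 138.5·3.8828 − 305.0 = 232.768.
Rounded: (255, 244, 233).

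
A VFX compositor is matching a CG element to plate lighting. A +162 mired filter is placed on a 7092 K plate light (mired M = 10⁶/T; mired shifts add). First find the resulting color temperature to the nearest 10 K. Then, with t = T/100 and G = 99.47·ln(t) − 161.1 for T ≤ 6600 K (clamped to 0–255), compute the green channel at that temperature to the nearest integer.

M_in = 10⁶/7092 = 141.00; M_out = 141.00 + (+162) = 303.00.
T_out = 10⁶/303.00 = 3300.3 K → 3300 K; t = 33.
G = 99.47·ln 33 − 161.1 = 99.47·3.4965 − 161.1 = 186.698.
Rounded: 187.

187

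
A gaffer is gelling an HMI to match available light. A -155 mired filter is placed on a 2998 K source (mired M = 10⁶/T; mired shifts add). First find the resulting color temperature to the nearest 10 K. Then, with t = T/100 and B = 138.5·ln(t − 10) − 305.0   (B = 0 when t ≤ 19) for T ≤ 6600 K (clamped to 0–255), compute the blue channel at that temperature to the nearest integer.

225

M_in = 10⁶/2998 = 333.56; M_out = 333.56 + (-155) = 178.56.
T_out = 10⁶/178.56 = 5600.5 K → 5600 K; t = 56.
B = 138.5·ln(56 − 10) − 305.0 = 138.5·ln 46 − 305.0 = 138.5·3.8286 − 305.0 = 225.267.
Rounded: 225.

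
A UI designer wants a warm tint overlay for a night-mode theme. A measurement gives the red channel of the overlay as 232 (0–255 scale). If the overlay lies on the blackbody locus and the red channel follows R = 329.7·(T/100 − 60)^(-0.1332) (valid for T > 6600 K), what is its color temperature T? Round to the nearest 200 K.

7400 K

(t − 60)^(-0.1332) = 232/329.7 = 0.70367.
t − 60 = 0.70367^(1/-0.1332) = 0.70367^(-7.508) = 13.992, so t = 73.992.
T = 100·t = 7399 K → 7400 K to the nearest 200 K.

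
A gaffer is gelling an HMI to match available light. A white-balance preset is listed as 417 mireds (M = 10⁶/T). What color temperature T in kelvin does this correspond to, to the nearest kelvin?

2398 K

T = 10⁶ / 417 = 2398.08 K → 2398 K.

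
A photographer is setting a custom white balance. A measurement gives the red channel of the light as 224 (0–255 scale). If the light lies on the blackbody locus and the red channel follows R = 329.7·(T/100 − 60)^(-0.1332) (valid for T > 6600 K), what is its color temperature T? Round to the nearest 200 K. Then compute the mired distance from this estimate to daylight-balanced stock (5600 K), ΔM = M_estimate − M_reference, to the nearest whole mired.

-50 mireds

(t − 60)^(-0.1332) = 224/329.7 = 0.67941.
t − 60 = 0.67941^(1/-0.1332) = 0.67941^(-7.508) = 18.209, so t = 78.209.
T = 100·t = 7821 K → 7800 K to the nearest 200 K.
M_estimate = 10⁶/7800 = 128.21; M_reference = 10⁶/5600 = 178.57.
ΔM = 128.21 − 178.57 = -50.37 → -50 mireds.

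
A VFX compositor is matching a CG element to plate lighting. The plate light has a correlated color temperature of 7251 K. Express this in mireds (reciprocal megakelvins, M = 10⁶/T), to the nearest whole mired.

138 mireds

M = 10⁶ / 7251 = 137.912 → 138 mireds.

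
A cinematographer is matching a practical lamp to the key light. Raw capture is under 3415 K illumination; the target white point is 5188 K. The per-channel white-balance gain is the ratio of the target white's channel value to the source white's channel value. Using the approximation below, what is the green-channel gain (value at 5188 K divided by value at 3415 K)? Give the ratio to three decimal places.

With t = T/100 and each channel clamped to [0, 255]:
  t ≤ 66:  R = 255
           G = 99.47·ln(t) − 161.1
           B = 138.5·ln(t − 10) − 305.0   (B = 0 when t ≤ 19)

At 3415 K (t = 34.15):
  G = 99.47·ln 34.15 − 161.1 = 99.47·3.5308 − 161.1 = 190.105.
At 5188 K (t = 51.88):
  G = 99.47·ln 51.88 − 161.1 = 99.47·3.9489 − 161.1 = 231.700.
Gain = 231.700 / 190.105 = 1.2188 → 1.219.

1.219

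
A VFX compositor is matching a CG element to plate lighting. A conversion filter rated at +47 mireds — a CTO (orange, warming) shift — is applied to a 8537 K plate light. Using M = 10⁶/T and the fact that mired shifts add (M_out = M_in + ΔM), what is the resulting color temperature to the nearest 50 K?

M_in = 10⁶/8537 = 117.14 mireds.
M_out = 117.14 + (+47) = 164.14 mireds.
T_out = 10⁶/164.14 = 6092.5 K → 6100 K.

6100 K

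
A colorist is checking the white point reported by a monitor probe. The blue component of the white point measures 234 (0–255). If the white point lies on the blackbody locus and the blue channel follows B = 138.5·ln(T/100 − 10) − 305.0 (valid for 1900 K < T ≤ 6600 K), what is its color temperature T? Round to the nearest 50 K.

ln(t − 10) = (234 + 305.0) / 138.5 = 3.8917.
t − 10 = e^3.8917 = 48.994, so t = 58.994.
T = 100·t = 5899 K → 5900 K to the nearest 50 K.

5900 K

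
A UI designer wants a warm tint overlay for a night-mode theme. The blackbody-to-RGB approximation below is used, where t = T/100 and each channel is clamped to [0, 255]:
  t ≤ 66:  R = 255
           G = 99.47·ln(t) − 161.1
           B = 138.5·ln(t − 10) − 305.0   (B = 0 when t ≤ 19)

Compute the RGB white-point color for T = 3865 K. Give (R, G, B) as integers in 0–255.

t = 3865/100 = 38.65; the t ≤ 66 branch applies.
R = 255 by definition for t ≤ 66.
G = 99.47·ln 38.65 − 161.1 = 99.47·3.6545 − 161.1 = 202.418.
B = 138.5·ln(38.65 − 10) − 305.0 = 138.5·ln 28.65 − 305.0 = 138.5·3.3552 − 305.0 = 159.689.
Rounded: (255, 202, 160).

(255, 202, 160)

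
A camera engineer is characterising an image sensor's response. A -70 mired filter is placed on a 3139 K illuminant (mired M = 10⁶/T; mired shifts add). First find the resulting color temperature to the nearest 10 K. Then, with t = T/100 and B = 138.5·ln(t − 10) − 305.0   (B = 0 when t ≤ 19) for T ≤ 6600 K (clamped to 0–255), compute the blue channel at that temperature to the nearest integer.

167

M_in = 10⁶/3139 = 318.57; M_out = 318.57 + (-70) = 248.57.
T_out = 10⁶/248.57 = 4023.0 K → 4020 K; t = 40.2.
B = 138.5·ln(40.2 − 10) − 305.0 = 138.5·ln 30.2 − 305.0 = 138.5·3.4078 − 305.0 = 166.986.
Rounded: 167.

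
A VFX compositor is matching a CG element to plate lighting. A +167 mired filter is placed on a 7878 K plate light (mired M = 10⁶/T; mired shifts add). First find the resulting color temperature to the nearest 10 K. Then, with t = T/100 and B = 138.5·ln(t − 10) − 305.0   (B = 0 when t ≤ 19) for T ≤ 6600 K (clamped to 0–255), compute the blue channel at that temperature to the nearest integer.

M_in = 10⁶/7878 = 126.94; M_out = 126.94 + (+167) = 293.94.
T_out = 10⁶/293.94 = 3402.1 K → 3400 K; t = 34.
B = 138.5·ln(34 − 10) − 305.0 = 138.5·ln 24 − 305.0 = 138.5·3.1781 − 305.0 = 135.160.
Rounded: 135.

135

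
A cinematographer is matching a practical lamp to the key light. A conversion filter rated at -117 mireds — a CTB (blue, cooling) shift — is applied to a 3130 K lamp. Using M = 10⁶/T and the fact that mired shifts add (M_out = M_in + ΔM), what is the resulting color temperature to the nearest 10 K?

4940 K

M_in = 10⁶/3130 = 319.49 mireds.
M_out = 319.49 + (-117) = 202.49 mireds.
T_out = 10⁶/202.49 = 4938.5 K → 4940 K.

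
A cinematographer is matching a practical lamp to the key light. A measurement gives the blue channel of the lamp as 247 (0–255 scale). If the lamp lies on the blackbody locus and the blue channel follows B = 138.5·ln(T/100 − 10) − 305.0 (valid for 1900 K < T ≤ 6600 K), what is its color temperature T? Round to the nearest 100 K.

6400 K

ln(t − 10) = (247 + 305.0) / 138.5 = 3.9856.
t − 10 = e^3.9856 = 53.815, so t = 63.815.
T = 100·t = 6382 K → 6400 K to the nearest 100 K.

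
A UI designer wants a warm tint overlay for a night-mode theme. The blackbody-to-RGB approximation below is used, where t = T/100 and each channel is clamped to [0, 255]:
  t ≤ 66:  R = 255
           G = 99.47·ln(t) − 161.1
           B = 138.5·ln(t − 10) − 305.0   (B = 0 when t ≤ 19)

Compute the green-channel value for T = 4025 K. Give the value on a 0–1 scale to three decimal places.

0.810

t = 4025/100 = 40.25; the t ≤ 66 branch applies.
G = 99.47·ln 40.25 − 161.1 = 99.47·3.6951 − 161.1 = 206.453.
On a 0–1 scale: 206.453/255 = 0.8096 → 0.810.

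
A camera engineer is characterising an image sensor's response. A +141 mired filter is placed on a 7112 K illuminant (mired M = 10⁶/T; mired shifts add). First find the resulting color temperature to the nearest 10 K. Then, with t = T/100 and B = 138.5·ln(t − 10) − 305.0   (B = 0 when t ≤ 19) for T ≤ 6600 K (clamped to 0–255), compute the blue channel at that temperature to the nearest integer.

144

M_in = 10⁶/7112 = 140.61; M_out = 140.61 + (+141) = 281.61.
T_out = 10⁶/281.61 = 3551.0 K → 3550 K; t = 35.5.
B = 138.5·ln(35.5 − 10) − 305.0 = 138.5·ln 25.5 − 305.0 = 138.5·3.2387 − 305.0 = 143.557.
Rounded: 144.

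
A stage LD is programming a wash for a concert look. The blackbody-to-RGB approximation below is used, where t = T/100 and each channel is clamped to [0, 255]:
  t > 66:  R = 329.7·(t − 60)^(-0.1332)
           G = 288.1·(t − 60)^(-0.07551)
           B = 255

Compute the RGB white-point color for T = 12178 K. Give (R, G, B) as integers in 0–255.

(190, 211, 255)

t = 12178/100 = 121.78; the t > 66 branch applies.
R = 329.7·(121.78 − 60)^(-0.1332) = 329.7·61.78^(-0.1332) = 329.7·0.57738 = 190.361.
G = 288.1·(121.78 − 60)^(-0.07551) = 288.1·61.78^(-0.07551) = 288.1·0.73244 = 211.016.
B = 255 by definition for t > 66.
Rounded: (190, 211, 255).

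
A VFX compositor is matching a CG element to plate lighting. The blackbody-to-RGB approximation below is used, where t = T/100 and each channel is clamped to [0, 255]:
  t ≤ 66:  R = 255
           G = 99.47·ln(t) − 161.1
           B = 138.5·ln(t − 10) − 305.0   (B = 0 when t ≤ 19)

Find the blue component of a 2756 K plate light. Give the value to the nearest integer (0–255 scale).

t = 2756/100 = 27.56; the t ≤ 66 branch applies.
B = 138.5·ln(27.56 − 10) − 305.0 = 138.5·ln 17.56 − 305.0 = 138.5·2.8656 − 305.0 = 91.889.
Rounded: 92.

92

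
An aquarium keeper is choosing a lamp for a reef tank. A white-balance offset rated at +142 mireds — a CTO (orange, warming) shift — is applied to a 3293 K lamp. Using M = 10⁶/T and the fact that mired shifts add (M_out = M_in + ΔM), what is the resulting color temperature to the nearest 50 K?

2250 K

M_in = 10⁶/3293 = 303.67 mireds.
M_out = 303.67 + (+142) = 445.67 mireds.
T_out = 10⁶/445.67 = 2243.8 K → 2250 K.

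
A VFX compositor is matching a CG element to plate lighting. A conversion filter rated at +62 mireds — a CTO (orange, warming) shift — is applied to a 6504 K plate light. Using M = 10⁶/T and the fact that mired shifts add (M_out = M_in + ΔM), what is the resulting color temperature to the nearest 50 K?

4650 K

M_in = 10⁶/6504 = 153.75 mireds.
M_out = 153.75 + (+62) = 215.75 mireds.
T_out = 10⁶/215.75 = 4635.0 K → 4650 K.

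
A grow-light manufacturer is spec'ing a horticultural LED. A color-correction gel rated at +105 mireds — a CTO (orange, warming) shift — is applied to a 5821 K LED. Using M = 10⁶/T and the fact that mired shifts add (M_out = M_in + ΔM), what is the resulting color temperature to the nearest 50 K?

M_in = 10⁶/5821 = 171.79 mireds.
M_out = 171.79 + (+105) = 276.79 mireds.
T_out = 10⁶/276.79 = 3612.8 K → 3600 K.

3600 K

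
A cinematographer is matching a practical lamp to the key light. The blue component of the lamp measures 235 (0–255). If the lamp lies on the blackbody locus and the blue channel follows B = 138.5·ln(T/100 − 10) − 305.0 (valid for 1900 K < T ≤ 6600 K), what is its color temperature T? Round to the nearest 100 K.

ln(t − 10) = (235 + 305.0) / 138.5 = 3.8989.
t − 10 = e^3.8989 = 49.349, so t = 59.349.
T = 100·t = 5935 K → 5900 K to the nearest 100 K.

5900 K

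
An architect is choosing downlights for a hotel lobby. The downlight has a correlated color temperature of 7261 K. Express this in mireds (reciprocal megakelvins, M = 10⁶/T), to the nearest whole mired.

138 mireds

M = 10⁶ / 7261 = 137.722 → 138 mireds.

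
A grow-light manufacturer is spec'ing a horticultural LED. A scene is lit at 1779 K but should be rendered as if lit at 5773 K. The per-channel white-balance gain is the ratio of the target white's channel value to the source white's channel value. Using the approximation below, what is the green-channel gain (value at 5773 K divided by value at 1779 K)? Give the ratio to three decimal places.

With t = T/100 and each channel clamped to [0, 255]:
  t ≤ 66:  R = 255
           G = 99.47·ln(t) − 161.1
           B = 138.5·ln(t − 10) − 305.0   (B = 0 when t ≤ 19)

At 1779 K (t = 17.79):
  G = 99.47·ln 17.79 − 161.1 = 99.47·2.8786 − 161.1 = 125.238.
At 5773 K (t = 57.73):
  G = 99.47·ln 57.73 − 161.1 = 99.47·4.0558 − 161.1 = 242.328.
Gain = 242.328 / 125.238 = 1.9349 → 1.935.

1.935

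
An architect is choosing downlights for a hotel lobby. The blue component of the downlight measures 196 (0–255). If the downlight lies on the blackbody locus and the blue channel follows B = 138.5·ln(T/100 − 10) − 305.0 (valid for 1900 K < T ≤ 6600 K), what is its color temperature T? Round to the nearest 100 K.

4700 K

ln(t − 10) = (196 + 305.0) / 138.5 = 3.6173.
t − 10 = e^3.6173 = 37.238, so t = 47.238.
T = 100·t = 4724 K → 4700 K to the nearest 100 K.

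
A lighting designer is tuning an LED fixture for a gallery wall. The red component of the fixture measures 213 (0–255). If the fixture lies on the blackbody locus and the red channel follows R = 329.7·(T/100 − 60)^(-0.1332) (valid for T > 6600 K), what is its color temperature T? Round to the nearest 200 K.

(t − 60)^(-0.1332) = 213/329.7 = 0.64604.
t − 60 = 0.64604^(1/-0.1332) = 0.64604^(-7.508) = 26.575, so t = 86.575.
T = 100·t = 8657 K → 8600 K to the nearest 200 K.

8600 K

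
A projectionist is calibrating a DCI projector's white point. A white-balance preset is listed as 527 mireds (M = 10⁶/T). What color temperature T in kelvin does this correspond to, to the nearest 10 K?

1900 K

T = 10⁶ / 527 = 1897.53 K → 1900 K.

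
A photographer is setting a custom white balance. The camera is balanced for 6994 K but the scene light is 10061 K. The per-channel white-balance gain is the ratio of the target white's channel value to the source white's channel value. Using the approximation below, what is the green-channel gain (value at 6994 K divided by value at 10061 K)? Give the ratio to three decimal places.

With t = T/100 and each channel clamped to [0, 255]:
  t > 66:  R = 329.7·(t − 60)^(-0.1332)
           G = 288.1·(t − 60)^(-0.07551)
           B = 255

At 10061 K (t = 100.61):
  G = 288.1·(100.61 − 60)^(-0.07551) = 288.1·40.61^(-0.07551) = 288.1·0.75602 = 217.809.
At 6994 K (t = 69.94):
  G = 288.1·(69.94 − 60)^(-0.07551) = 288.1·9.94^(-0.07551) = 288.1·0.84079 = 242.231.
Gain = 242.231 / 217.809 = 1.1121 → 1.112.

1.112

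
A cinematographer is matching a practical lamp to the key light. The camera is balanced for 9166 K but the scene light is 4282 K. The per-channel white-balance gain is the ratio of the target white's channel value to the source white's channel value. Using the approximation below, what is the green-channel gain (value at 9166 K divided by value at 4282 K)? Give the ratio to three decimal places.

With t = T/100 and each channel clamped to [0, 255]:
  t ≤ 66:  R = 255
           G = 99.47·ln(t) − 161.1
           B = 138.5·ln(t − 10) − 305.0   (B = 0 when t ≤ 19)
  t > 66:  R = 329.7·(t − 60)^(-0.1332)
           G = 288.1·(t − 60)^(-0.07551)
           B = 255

At 4282 K (t = 42.82):
  G = 99.47·ln 42.82 − 161.1 = 99.47·3.7570 − 161.1 = 212.609.
At 9166 K (t = 91.66):
  G = 288.1·(91.66 − 60)^(-0.07551) = 288.1·31.66^(-0.07551) = 288.1·0.77036 = 221.942.
Gain = 221.942 / 212.609 = 1.0439 → 1.044.

1.044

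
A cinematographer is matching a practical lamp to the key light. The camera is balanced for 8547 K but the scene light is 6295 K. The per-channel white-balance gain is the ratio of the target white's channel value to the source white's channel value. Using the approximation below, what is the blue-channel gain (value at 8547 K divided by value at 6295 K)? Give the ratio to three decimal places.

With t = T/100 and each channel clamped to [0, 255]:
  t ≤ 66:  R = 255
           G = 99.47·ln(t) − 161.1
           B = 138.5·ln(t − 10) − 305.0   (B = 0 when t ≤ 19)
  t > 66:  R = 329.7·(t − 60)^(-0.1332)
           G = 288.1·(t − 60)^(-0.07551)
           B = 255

1.042

At 6295 K (t = 62.95):
  B = 138.5·ln(62.95 − 10) − 305.0 = 138.5·ln 52.95 − 305.0 = 138.5·3.9693 − 305.0 = 244.755.
At 8547 K (t = 85.47):
  B = 255 by definition for t > 66.
Gain = 255.000 / 244.755 = 1.0419 → 1.042.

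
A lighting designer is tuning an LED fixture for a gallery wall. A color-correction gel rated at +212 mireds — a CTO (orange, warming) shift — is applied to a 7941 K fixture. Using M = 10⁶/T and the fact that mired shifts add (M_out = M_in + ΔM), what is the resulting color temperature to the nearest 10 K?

2960 K

M_in = 10⁶/7941 = 125.93 mireds.
M_out = 125.93 + (+212) = 337.93 mireds.
T_out = 10⁶/337.93 = 2959.2 K → 2960 K.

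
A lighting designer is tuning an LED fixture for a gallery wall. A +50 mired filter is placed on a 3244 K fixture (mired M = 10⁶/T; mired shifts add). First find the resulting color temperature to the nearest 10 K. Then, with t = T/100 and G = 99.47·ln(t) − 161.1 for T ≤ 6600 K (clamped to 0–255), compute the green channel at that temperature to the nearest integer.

M_in = 10⁶/3244 = 308.26; M_out = 308.26 + (+50) = 358.26.
T_out = 10⁶/358.26 = 2791.3 K → 2790 K; t = 27.9.
G = 99.47·ln 27.9 − 161.1 = 99.47·3.3286 − 161.1 = 169.998.
Rounded: 170.

170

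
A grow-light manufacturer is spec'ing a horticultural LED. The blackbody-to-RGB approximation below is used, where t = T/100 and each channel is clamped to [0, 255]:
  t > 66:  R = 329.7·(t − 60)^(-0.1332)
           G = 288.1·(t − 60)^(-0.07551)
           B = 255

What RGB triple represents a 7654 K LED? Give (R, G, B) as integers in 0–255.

t = 7654/100 = 76.54; the t > 66 branch applies.
R = 329.7·(76.54 − 60)^(-0.1332) = 329.7·16.54^(-0.1332) = 329.7·0.68816 = 226.887.
G = 288.1·(76.54 − 60)^(-0.07551) = 288.1·16.54^(-0.07551) = 288.1·0.80907 = 233.094.
B = 255 by definition for t > 66.
Rounded: (227, 233, 255).

(227, 233, 255)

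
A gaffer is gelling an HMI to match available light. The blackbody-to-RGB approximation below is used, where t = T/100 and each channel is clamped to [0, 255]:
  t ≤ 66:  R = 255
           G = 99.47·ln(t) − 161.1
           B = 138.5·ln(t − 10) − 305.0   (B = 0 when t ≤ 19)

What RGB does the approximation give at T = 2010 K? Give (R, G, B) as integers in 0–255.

t = 2010/100 = 20.1; the t ≤ 66 branch applies.
R = 255 by definition for t ≤ 66.
G = 99.47·ln 20.1 − 161.1 = 99.47·3.0007 − 161.1 = 137.382.
B = 138.5·ln(20.1 − 10) − 305.0 = 138.5·ln 10.1 − 305.0 = 138.5·2.3125 − 305.0 = 15.286.
Rounded: (255, 137, 15).

(255, 137, 15)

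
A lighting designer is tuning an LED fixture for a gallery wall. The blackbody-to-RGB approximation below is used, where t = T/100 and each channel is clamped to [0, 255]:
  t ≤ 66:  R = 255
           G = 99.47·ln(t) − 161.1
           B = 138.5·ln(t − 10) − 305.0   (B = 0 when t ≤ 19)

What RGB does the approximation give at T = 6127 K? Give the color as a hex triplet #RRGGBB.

#FFF8F0

t = 6127/100 = 61.27; the t ≤ 66 branch applies.
R = 255 by definition for t ≤ 66.
G = 99.47·ln 61.27 − 161.1 = 99.47·4.1153 − 161.1 = 248.248.
B = 138.5·ln(61.27 − 10) − 305.0 = 138.5·ln 51.27 − 305.0 = 138.5·3.9371 − 305.0 = 240.289.
Rounded: (255, 248, 240).
In hex: #FFF8F0.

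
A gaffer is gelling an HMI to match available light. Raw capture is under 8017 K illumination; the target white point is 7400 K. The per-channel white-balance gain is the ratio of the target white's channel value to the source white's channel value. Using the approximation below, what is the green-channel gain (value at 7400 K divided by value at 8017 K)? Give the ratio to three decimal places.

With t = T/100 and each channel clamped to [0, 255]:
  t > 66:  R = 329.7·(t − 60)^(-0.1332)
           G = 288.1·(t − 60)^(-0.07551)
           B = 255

At 8017 K (t = 80.17):
  G = 288.1·(80.17 − 60)^(-0.07551) = 288.1·20.17^(-0.07551) = 288.1·0.79704 = 229.628.
At 7400 K (t = 74):
  G = 288.1·(74 − 60)^(-0.07551) = 288.1·14^(-0.07551) = 288.1·0.81932 = 236.047.
Gain = 236.047 / 229.628 = 1.0280 → 1.028.

1.028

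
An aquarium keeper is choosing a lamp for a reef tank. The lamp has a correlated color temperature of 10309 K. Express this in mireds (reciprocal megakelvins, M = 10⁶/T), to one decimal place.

M = 10⁶ / 10309 = 97.003 → 97.0 mireds.

97.0 mireds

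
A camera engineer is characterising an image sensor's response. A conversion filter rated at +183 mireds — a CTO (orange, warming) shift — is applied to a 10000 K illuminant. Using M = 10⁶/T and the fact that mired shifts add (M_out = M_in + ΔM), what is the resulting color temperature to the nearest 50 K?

3550 K

M_in = 10⁶/10000 = 100.00 mireds.
M_out = 100.00 + (+183) = 283.00 mireds.
T_out = 10⁶/283.00 = 3533.6 K → 3550 K.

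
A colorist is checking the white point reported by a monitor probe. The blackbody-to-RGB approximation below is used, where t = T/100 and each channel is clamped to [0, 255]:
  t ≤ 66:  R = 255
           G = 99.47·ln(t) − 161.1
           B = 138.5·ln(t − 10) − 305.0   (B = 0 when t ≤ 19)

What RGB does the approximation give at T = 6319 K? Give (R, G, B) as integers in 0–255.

t = 6319/100 = 63.19; the t ≤ 66 branch applies.
R = 255 by definition for t ≤ 66.
G = 99.47·ln 63.19 − 161.1 = 99.47·4.1461 − 161.1 = 251.317.
B = 138.5·ln(63.19 − 10) − 305.0 = 138.5·ln 53.19 − 305.0 = 138.5·3.9739 − 305.0 = 245.381.
Rounded: (255, 251, 245).

(255, 251, 245)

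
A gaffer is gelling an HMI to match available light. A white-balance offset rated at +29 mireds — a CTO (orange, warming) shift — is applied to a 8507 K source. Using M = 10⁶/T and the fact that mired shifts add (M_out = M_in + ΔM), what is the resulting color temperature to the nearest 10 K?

M_in = 10⁶/8507 = 117.55 mireds.
M_out = 117.55 + (+29) = 146.55 mireds.
T_out = 10⁶/146.55 = 6823.6 K → 6820 K.

6820 K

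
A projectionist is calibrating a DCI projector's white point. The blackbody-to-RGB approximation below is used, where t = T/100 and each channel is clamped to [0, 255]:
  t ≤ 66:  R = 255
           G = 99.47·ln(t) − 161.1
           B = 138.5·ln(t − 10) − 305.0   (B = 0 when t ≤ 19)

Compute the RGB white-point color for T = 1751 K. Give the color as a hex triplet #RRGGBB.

t = 1751/100 = 17.51; the t ≤ 66 branch applies.
R = 255 by definition for t ≤ 66.
G = 99.47·ln 17.51 − 161.1 = 99.47·2.8628 − 161.1 = 123.660.
t = 17.51 ≤ 19, so B = 0.
Rounded: (255, 124, 0).
In hex: #FF7C00.

#FF7C00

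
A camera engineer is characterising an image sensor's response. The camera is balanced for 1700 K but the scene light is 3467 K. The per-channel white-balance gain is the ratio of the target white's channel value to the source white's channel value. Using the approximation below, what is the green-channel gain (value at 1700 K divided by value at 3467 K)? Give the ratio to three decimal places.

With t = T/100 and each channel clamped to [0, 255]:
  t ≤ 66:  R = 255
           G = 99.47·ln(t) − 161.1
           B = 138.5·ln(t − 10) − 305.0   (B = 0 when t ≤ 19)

At 3467 K (t = 34.67):
  G = 99.47·ln 34.67 − 161.1 = 99.47·3.5459 − 161.1 = 191.608.
At 1700 K (t = 17):
  G = 99.47·ln 17 − 161.1 = 99.47·2.8332 − 161.1 = 120.720.
Gain = 120.720 / 191.608 = 0.6300 → 0.630.

0.630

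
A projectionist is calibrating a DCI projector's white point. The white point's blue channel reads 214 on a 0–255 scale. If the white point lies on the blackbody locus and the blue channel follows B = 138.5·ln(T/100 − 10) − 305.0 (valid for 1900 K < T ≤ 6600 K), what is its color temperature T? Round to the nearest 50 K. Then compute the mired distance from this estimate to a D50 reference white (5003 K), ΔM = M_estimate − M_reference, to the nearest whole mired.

-9 mireds

ln(t − 10) = (214 + 305.0) / 138.5 = 3.7473.
t − 10 = e^3.7473 = 42.406, so t = 52.406.
T = 100·t = 5241 K → 5250 K to the nearest 50 K.
M_estimate = 10⁶/5250 = 190.48; M_reference = 10⁶/5003 = 199.88.
ΔM = 190.48 − 199.88 = -9.40 → -9 mireds.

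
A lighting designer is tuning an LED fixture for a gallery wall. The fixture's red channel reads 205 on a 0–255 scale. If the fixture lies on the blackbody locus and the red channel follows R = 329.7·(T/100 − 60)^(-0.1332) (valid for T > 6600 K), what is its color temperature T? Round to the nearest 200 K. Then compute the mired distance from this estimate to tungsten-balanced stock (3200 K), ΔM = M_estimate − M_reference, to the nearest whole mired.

(t − 60)^(-0.1332) = 205/329.7 = 0.62178.
t − 60 = 0.62178^(1/-0.1332) = 0.62178^(-7.508) = 35.423, so t = 95.423.
T = 100·t = 9542 K → 9600 K to the nearest 200 K.
M_estimate = 10⁶/9600 = 104.17; M_reference = 10⁶/3200 = 312.50.
ΔM = 104.17 − 312.50 = -208.33 → -208 mireds.

-208 mireds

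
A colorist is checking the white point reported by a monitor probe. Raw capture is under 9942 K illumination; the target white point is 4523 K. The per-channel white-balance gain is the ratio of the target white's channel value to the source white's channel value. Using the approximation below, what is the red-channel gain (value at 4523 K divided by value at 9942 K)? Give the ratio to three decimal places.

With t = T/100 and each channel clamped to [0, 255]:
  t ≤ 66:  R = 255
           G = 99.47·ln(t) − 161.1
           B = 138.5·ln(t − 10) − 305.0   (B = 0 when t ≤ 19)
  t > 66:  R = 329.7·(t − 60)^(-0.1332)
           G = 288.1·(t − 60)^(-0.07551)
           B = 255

At 9942 K (t = 99.42):
  R = 329.7·(99.42 − 60)^(-0.1332) = 329.7·39.42^(-0.1332) = 329.7·0.61299 = 202.101.
At 4523 K (t = 45.23):
  R = 255 by definition for t ≤ 66.
Gain = 255.000 / 202.101 = 1.2617 → 1.262.

1.262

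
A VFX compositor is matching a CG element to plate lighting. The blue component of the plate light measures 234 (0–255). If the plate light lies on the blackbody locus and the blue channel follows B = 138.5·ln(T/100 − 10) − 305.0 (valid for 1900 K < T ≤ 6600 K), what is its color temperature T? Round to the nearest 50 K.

ln(t − 10) = (234 + 305.0) / 138.5 = 3.8917.
t − 10 = e^3.8917 = 48.994, so t = 58.994.
T = 100·t = 5899 K → 5900 K to the nearest 50 K.

5900 K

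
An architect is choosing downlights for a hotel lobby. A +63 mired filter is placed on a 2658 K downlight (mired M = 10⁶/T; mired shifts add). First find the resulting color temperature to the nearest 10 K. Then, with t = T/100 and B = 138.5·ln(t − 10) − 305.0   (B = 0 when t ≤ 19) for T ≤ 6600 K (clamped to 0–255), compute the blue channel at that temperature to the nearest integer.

48

M_in = 10⁶/2658 = 376.22; M_out = 376.22 + (+63) = 439.22.
T_out = 10⁶/439.22 = 2276.7 K → 2280 K; t = 22.8.
B = 138.5·ln(22.8 − 10) − 305.0 = 138.5·ln 12.8 − 305.0 = 138.5·2.5494 − 305.0 = 48.098.
Rounded: 48.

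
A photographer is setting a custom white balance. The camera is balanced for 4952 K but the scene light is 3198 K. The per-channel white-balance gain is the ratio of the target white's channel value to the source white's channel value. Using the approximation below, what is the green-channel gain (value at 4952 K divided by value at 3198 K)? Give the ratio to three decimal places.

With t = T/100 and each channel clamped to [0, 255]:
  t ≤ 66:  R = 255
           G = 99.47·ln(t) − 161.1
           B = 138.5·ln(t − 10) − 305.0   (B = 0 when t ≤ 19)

At 3198 K (t = 31.98):
  G = 99.47·ln 31.98 − 161.1 = 99.47·3.4651 − 161.1 = 183.575.
At 4952 K (t = 49.52):
  G = 99.47·ln 49.52 − 161.1 = 99.47·3.9024 − 161.1 = 227.069.
Gain = 227.069 / 183.575 = 1.2369 → 1.237.

1.237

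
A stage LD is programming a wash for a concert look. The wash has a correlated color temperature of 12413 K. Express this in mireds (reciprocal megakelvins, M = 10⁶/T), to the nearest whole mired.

M = 10⁶ / 12413 = 80.561 → 81 mireds.

81 mireds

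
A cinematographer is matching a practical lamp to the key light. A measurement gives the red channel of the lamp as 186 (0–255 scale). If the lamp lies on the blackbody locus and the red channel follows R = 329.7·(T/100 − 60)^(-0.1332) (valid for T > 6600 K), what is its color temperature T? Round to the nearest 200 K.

13400 K

(t − 60)^(-0.1332) = 186/329.7 = 0.56415.
t − 60 = 0.56415^(1/-0.1332) = 0.56415^(-7.508) = 73.521, so t = 133.521.
T = 100·t = 13352 K → 13400 K to the nearest 200 K.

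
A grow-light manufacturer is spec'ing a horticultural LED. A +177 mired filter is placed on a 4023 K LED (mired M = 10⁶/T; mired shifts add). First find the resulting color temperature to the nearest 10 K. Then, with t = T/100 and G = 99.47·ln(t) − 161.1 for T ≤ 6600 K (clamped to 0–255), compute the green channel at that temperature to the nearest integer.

M_in = 10⁶/4023 = 248.57; M_out = 248.57 + (+177) = 425.57.
T_out = 10⁶/425.57 = 2349.8 K → 2350 K; t = 23.5.
G = 99.47·ln 23.5 − 161.1 = 99.47·3.1570 − 161.1 = 152.927.
Rounded: 153.

153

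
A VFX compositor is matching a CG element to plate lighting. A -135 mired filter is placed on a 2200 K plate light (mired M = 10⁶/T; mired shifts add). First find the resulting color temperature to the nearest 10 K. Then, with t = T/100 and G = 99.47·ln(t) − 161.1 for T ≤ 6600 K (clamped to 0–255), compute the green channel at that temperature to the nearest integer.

M_in = 10⁶/2200 = 454.55; M_out = 454.55 + (-135) = 319.55.
T_out = 10⁶/319.55 = 3129.4 K → 3130 K; t = 31.3.
G = 99.47·ln 31.3 − 161.1 = 99.47·3.4436 − 161.1 = 181.437.
Rounded: 181.

181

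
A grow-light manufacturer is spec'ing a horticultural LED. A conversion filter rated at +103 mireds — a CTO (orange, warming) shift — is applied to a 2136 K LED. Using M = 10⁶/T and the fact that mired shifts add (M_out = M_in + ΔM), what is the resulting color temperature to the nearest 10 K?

M_in = 10⁶/2136 = 468.16 mireds.
M_out = 468.16 + (+103) = 571.16 mireds.
T_out = 10⁶/571.16 = 1750.8 K → 1750 K.

1750 K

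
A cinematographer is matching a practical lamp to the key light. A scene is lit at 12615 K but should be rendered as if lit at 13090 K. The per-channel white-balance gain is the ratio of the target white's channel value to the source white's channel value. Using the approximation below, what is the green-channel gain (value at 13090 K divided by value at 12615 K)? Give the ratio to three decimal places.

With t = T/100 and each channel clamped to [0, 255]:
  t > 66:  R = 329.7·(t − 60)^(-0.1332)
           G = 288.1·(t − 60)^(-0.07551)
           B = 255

0.995

At 12615 K (t = 126.15):
  G = 288.1·(126.15 − 60)^(-0.07551) = 288.1·66.15^(-0.07551) = 288.1·0.72867 = 209.930.
At 13090 K (t = 130.9):
  G = 288.1·(130.9 − 60)^(-0.07551) = 288.1·70.9^(-0.07551) = 288.1·0.72487 = 208.834.
Gain = 208.834 / 209.930 = 0.9948 → 0.995.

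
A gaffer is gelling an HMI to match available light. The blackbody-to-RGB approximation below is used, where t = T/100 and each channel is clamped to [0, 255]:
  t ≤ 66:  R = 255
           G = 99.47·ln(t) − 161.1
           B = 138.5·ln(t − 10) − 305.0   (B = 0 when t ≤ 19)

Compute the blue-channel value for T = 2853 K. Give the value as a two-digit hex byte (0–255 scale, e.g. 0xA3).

0x63

t = 2853/100 = 28.53; the t ≤ 66 branch applies.
B = 138.5·ln(28.53 − 10) − 305.0 = 138.5·ln 18.53 − 305.0 = 138.5·2.9194 − 305.0 = 99.336.
Rounded: 99; in hex, 0x63.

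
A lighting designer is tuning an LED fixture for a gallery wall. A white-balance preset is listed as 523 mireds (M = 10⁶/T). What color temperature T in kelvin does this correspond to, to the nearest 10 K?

1910 K

T = 10⁶ / 523 = 1912.05 K → 1910 K.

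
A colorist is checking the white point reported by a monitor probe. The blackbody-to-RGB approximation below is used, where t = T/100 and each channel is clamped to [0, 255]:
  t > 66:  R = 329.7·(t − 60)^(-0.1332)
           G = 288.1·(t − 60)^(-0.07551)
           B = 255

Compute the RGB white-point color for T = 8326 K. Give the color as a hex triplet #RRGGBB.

t = 8326/100 = 83.26; the t > 66 branch applies.
R = 329.7·(83.26 − 60)^(-0.1332) = 329.7·23.26^(-0.1332) = 329.7·0.65761 = 216.814.
G = 288.1·(83.26 − 60)^(-0.07551) = 288.1·23.26^(-0.07551) = 288.1·0.78851 = 227.170.
B = 255 by definition for t > 66.
Rounded: (217, 227, 255).
In hex: #D9E3FF.

#D9E3FF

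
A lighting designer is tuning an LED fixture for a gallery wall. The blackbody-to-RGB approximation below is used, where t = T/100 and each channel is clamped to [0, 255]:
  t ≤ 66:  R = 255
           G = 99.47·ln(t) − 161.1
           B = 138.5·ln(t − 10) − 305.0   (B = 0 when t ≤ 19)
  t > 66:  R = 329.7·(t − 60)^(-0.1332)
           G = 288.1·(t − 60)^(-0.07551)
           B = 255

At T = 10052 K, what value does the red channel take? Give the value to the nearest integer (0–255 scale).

t = 10052/100 = 100.52; the t > 66 branch applies.
R = 329.7·(100.52 − 60)^(-0.1332) = 329.7·40.52^(-0.1332) = 329.7·0.61074 = 201.362.
Rounded: 201.

201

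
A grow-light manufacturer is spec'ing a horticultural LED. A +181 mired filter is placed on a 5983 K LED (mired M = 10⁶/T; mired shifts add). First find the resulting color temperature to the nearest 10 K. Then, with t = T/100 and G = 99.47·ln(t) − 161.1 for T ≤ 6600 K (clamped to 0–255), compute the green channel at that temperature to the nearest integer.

M_in = 10⁶/5983 = 167.14; M_out = 167.14 + (+181) = 348.14.
T_out = 10⁶/348.14 = 2872.4 K → 2870 K; t = 28.7.
G = 99.47·ln 28.7 − 161.1 = 99.47·3.3569 − 161.1 = 172.811.
Rounded: 173.

173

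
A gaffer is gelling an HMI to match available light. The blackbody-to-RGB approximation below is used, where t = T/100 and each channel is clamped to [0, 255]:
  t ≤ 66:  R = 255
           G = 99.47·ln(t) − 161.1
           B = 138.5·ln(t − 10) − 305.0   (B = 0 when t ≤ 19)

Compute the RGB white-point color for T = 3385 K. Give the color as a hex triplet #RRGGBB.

t = 3385/100 = 33.85; the t ≤ 66 branch applies.
R = 255 by definition for t ≤ 66.
G = 99.47·ln 33.85 − 161.1 = 99.47·3.5219 − 161.1 = 189.227.
B = 138.5·ln(33.85 − 10) − 305.0 = 138.5·ln 23.85 − 305.0 = 138.5·3.1718 − 305.0 = 134.292.
Rounded: (255, 189, 134).
In hex: #FFBD86.

#FFBD86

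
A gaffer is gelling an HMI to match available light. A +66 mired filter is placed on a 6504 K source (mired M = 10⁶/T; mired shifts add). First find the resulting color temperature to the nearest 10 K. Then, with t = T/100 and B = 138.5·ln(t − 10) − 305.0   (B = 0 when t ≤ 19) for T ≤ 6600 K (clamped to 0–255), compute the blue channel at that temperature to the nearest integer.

189

M_in = 10⁶/6504 = 153.75; M_out = 153.75 + (+66) = 219.75.
T_out = 10⁶/219.75 = 4550.6 K → 4550 K; t = 45.5.
B = 138.5·ln(45.5 − 10) − 305.0 = 138.5·ln 35.5 − 305.0 = 138.5·3.5695 − 305.0 = 189.380.
Rounded: 189.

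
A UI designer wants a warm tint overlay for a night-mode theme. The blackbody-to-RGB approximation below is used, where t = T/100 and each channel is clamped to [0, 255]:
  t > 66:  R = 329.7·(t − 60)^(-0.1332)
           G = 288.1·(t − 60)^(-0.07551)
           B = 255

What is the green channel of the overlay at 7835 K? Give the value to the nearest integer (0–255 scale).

231

t = 7835/100 = 78.35; the t > 66 branch applies.
G = 288.1·(78.35 − 60)^(-0.07551) = 288.1·18.35^(-0.07551) = 288.1·0.80275 = 231.274.
Rounded: 231.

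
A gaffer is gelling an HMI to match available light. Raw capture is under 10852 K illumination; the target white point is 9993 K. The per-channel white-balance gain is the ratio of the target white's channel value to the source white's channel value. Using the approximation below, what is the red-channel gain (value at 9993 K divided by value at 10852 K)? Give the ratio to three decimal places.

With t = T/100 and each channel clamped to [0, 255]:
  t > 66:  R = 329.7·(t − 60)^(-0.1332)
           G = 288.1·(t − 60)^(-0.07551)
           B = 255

At 10852 K (t = 108.52):
  R = 329.7·(108.52 − 60)^(-0.1332) = 329.7·48.52^(-0.1332) = 329.7·0.59626 = 196.587.
At 9993 K (t = 99.93):
  R = 329.7·(99.93 − 60)^(-0.1332) = 329.7·39.93^(-0.1332) = 329.7·0.61194 = 201.756.
Gain = 201.756 / 196.587 = 1.0263 → 1.026.

1.026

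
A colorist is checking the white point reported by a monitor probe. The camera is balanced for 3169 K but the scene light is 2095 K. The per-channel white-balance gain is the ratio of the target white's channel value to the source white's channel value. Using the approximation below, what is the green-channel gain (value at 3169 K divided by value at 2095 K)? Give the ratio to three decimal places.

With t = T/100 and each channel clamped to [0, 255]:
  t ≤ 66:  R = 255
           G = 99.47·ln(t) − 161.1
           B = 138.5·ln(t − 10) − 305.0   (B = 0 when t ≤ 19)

1.291

At 2095 K (t = 20.95):
  G = 99.47·ln 20.95 − 161.1 = 99.47·3.0421 − 161.1 = 141.502.
At 3169 K (t = 31.69):
  G = 99.47·ln 31.69 − 161.1 = 99.47·3.4560 − 161.1 = 182.668.
Gain = 182.668 / 141.502 = 1.2909 → 1.291.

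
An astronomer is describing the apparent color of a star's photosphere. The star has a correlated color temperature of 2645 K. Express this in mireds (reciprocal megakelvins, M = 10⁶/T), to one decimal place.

M = 10⁶ / 2645 = 378.072 → 378.1 mireds.

378.1 mireds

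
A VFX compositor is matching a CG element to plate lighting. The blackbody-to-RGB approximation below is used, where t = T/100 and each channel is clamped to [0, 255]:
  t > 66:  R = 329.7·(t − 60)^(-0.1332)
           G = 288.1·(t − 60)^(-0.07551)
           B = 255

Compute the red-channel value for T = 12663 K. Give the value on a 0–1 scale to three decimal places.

t = 12663/100 = 126.63; the t > 66 branch applies.
R = 329.7·(126.63 − 60)^(-0.1332) = 329.7·66.63^(-0.1332) = 329.7·0.57159 = 188.454.
On a 0–1 scale: 188.454/255 = 0.7390 → 0.739.

0.739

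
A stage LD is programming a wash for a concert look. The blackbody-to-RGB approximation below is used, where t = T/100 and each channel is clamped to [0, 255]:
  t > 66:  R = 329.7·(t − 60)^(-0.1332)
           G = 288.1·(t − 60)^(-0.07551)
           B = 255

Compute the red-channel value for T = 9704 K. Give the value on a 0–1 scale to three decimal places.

0.799

t = 9704/100 = 97.04; the t > 66 branch applies.
R = 329.7·(97.04 − 60)^(-0.1332) = 329.7·37.04^(-0.1332) = 329.7·0.61809 = 203.785.
On a 0–1 scale: 203.785/255 = 0.7992 → 0.799.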